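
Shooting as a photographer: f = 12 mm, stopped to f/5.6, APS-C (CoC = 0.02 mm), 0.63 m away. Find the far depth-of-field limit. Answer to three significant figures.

Hyperfocal distance H = f²/(N·c) + f = 12²/(5.6 × 0.02) + 12 = 144/0.112 + 12 ≈ 1297.7 mm ≈ 1.298 m.
Far limit Df = s·(H − f)/(H − s) = 630 × (1297.7 − 12) / (1297.7 − 630) = 630 × 1285.7 / 667.7 ≈ 1213.1 mm ≈ 1.21 m.

1.21 m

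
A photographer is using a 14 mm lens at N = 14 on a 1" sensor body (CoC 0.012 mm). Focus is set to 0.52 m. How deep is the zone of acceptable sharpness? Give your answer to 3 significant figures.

Hyperfocal distance H = f²/(N·c) + f = 14²/(14 × 0.012) + 14 = 196/0.168 + 14 ≈ 1180.7 mm ≈ 1.181 m.
Near limit Dn = s·(H − f)/(H + s − 2f) = 520 × (1180.7 − 14) / (1180.7 + 520 − 2 × 14) = 520 × 1166.7 / 1672.7 ≈ 362.69 mm.
Far limit Df = s·(H − f)/(H − s) = 520 × (1180.7 − 14) / (1180.7 − 520) = 520 × 1166.7 / 660.7 ≈ 918.26 mm.
Depth of field = Df − Dn = 918.26 − 362.69 ≈ 555.57 mm ≈ 0.556 m.

0.556 m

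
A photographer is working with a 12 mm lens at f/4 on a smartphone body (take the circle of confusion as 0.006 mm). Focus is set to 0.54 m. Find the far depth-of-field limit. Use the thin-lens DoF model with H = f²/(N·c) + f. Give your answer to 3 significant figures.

0.592 m

Hyperfocal distance H = f²/(N·c) + f = 12²/(4 × 0.006) + 12 = 144/0.024 + 12 ≈ 6012.0 mm ≈ 6.012 m.
Far limit Df = s·(H − f)/(H − s) = 540 × (6012.0 − 12) / (6012.0 − 540) = 540 × 6000.0 / 5472.0 ≈ 592.11 mm ≈ 0.592 m.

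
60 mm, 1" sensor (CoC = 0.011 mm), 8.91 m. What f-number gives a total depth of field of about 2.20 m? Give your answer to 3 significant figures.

f/4.50

Write h = H − f = f²/(N·c). The thin-lens limits are Dn = s·h/(h + (s−f)) and Df = s·h/(h − (s−f)), so DoF = Df − Dn = 2·s·(s−f)·h / (h² − (s−f)²).
That is a quadratic in h: DoF·h² − 2·s·(s−f)·h − DoF·(s−f)² = 0 ⇒ h = (s−f)·(s + √(s² + DoF²)) / DoF = 8850 × (8910 + √(8910² + 2200²)) / 2200 = 8850 × (8910 + 9177.59) / 2200 ≈ 72761 mm.
Then N = f²/(c·h) = 60² / (0.011 × 72761) = 3600 / 800.38 ≈ 4.50.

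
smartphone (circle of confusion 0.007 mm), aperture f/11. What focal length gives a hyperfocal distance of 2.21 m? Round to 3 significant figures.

13.0 mm

From H = f²/(N·c) + f, with f ≪ H: f ≈ √(H·N·c) = √(2210 × 11 × 0.007) = √170.17 ≈ 13.04 mm.
The +f correction barely moves this — solving exactly, f² + N·c·f − N·c·H = 0 ⇒ f = (−N·c + √((N·c)² + 4·N·c·H))/2 = (−0.077 + √680.69)/2 ≈ 13.006 mm, so f ≈ 13.0 mm.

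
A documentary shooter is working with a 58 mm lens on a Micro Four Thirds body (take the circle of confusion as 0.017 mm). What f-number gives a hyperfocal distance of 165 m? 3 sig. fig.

Rearrange H = f²/(N·c) + f for N: N = f² / ((H − f)·c).
N = 58² / ((165000 − 58) × 0.017) = 3364 / 2804 ≈ 1.20.

f/1.20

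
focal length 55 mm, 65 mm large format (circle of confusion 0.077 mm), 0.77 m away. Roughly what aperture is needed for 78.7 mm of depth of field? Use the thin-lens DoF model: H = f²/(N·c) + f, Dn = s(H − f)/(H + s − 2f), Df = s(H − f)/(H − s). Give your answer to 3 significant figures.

Write h = H − f = f²/(N·c). The thin-lens limits are Dn = s·h/(h + (s−f)) and Df = s·h/(h − (s−f)), so DoF = Df − Dn = 2·s·(s−f)·h / (h² − (s−f)²).
That is a quadratic in h: DoF·h² − 2·s·(s−f)·h − DoF·(s−f)² = 0 ⇒ h = (s−f)·(s + √(s² + DoF²)) / DoF = 715 × (770 + √(770² + 78.7²)) / 78.7 = 715 × (770 + 774.011) / 78.7 ≈ 14028 mm.
Then N = f²/(c·h) = 55² / (0.077 × 14028) = 3025 / 1080.1 ≈ 2.80.

f/2.80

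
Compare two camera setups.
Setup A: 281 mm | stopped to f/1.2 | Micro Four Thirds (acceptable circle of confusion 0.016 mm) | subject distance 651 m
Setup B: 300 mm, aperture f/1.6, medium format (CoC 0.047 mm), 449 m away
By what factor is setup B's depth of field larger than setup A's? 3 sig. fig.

1.85

Setup A: H = 281²/(1.2×0.016) + 281 ≈ 4112833.1 mm; DoF = Df − Dn = 773368 − 562066 ≈ 211302 mm.
Setup B: H = 300²/(1.6×0.047) + 300 ≈ 1197108.5 mm; DoF = Df − Dn = 718301 − 326566 ≈ 391735 mm.
Ratio = 391735 / 211302 ≈ 1.85.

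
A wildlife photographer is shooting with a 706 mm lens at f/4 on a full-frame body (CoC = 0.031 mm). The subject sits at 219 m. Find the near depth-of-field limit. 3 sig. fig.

208 m

Hyperfocal distance H = f²/(N·c) + f = 706²/(4 × 0.031) + 706 = 498436/0.124 + 706 ≈ 4020351.2 mm ≈ 4020 m.
Near limit Dn = s·(H − f)/(H + s − 2f) = 219000 × (4020351.2 − 706) / (4020351.2 + 219000 − 2 × 706) = 219000 × 4019645.2 / 4237939.2 ≈ 207719 mm ≈ 208 m.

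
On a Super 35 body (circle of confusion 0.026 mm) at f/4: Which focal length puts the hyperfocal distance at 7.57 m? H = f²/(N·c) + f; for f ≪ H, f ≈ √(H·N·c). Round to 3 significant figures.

From H = f²/(N·c) + f, with f ≪ H: f ≈ √(H·N·c) = √(7570 × 4 × 0.026) = √787.28 ≈ 28.06 mm.
Exact: f² + N·c·f − N·c·H = 0 ⇒ f = (−N·c + √((N·c)² + 4·N·c·H))/2 = (−0.104 + √3149.1)/2 ≈ 28.007 mm ≈ 28.0 mm.

28.0 mm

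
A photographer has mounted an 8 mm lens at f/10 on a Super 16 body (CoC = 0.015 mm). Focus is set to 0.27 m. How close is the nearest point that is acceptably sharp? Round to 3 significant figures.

167 mm

Hyperfocal distance H = f²/(N·c) + f = 8²/(10 × 0.015) + 8 = 64/0.15 + 8 ≈ 434.7 mm ≈ 0.435 m.
Near limit Dn = s·(H − f)/(H + s − 2f) = 270 × (434.7 − 8) / (434.7 + 270 − 2 × 8) = 270 × 426.7 / 688.7 ≈ 167.28 mm.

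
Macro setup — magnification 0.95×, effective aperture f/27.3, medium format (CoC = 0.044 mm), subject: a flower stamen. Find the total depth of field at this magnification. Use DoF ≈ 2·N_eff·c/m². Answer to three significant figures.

2.66 mm

At magnification m, DoF ≈ 2·N_eff·c/m² = 2 × 27.3 × 0.044 / 0.95² = 2.402 / 0.9025 ≈ 2.66 mm.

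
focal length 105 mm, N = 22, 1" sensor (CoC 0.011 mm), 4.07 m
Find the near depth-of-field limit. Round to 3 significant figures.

3.74 m

Hyperfocal distance H = f²/(N·c) + f = 105²/(22 × 0.011) + 105 = 11025/0.242 + 105 ≈ 45662.9 mm ≈ 45.66 m.
Near limit Dn = s·(H − f)/(H + s − 2f) = 4070 × (45662.9 − 105) / (45662.9 + 4070 − 2 × 105) = 4070 × 45557.9 / 49522.9 ≈ 3744.1 mm ≈ 3.74 m.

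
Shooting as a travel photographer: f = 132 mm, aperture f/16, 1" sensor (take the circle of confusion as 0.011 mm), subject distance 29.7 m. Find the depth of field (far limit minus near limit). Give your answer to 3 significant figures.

19.5 m

Hyperfocal distance H = f²/(N·c) + f = 132²/(16 × 0.011) + 132 = 17424/0.176 + 132 ≈ 99132.0 mm ≈ 99.13 m.
Near limit Dn = s·(H − f)/(H + s − 2f) = 29700 × (99132.0 − 132) / (99132.0 + 29700 − 2 × 132) = 29700 × 99000.0 / 128568.0 ≈ 22870 mm.
Far limit Df = s·(H − f)/(H − s) = 29700 × (99132.0 − 132) / (99132.0 − 29700) = 29700 × 99000.0 / 69432.0 ≈ 42348 mm.
Depth of field = Df − Dn = 42348 − 22870 ≈ 19478 mm ≈ 19.5 m.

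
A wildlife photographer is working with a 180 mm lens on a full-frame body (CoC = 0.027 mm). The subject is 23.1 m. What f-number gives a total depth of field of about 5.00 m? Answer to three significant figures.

f/5.60

Write h = H − f = f²/(N·c). The thin-lens limits are Dn = s·h/(h + (s−f)) and Df = s·h/(h − (s−f)), so DoF = Df − Dn = 2·s·(s−f)·h / (h² − (s−f)²).
That is a quadratic in h: DoF·h² − 2·s·(s−f)·h − DoF·(s−f)² = 0 ⇒ h = (s−f)·(s + √(s² + DoF²)) / DoF = 22920 × (23100 + √(23100² + 5000²)) / 5000 = 22920 × (23100 + 23634.9) / 5000 ≈ 214233 mm.
Then N = f²/(c·h) = 180² / (0.027 × 214233) = 32400 / 5784.3 ≈ 5.60.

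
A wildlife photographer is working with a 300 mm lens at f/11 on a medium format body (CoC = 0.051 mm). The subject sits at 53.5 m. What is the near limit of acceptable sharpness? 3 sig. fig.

40.2 m

Hyperfocal distance H = f²/(N·c) + f = 300²/(11 × 0.051) + 300 = 90000/0.561 + 300 ≈ 160727.8 mm ≈ 160.7 m.
Near limit Dn = s·(H − f)/(H + s − 2f) = 53500 × (160727.8 − 300) / (160727.8 + 53500 − 2 × 300) = 53500 × 160427.8 / 213627.8 ≈ 40177 mm ≈ 40.2 m.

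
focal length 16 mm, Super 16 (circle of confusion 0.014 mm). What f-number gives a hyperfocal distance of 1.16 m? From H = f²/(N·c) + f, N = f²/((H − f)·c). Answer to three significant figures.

Rearrange H = f²/(N·c) + f for N: N = f² / ((H − f)·c).
N = 16² / ((1160 − 16) × 0.014) = 256 / 16.02 ≈ 16.

f/16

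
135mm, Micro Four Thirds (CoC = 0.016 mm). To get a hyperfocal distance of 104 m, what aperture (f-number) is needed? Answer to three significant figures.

Rearrange H = f²/(N·c) + f for N: N = f² / ((H − f)·c).
N = 135² / ((104000 − 135) × 0.016) = 18225 / 1662 ≈ 11.

f/11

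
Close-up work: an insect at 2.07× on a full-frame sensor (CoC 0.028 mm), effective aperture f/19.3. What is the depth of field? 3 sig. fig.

0.252 mm

At magnification m, DoF ≈ 2·N_eff·c/m² = 2 × 19.3 × 0.028 / 2.07² = 1.081 / 4.285 ≈ 0.252 mm.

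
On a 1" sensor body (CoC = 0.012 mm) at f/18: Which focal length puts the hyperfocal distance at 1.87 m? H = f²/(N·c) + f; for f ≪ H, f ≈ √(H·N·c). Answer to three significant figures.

20.0 mm

From H = f²/(N·c) + f, with f ≪ H: f ≈ √(H·N·c) = √(1870 × 18 × 0.012) = √403.92 ≈ 20.10 mm.
Exact: f² + N·c·f − N·c·H = 0 ⇒ f = (−N·c + √((N·c)² + 4·N·c·H))/2 = (−0.216 + √1615.7)/2 ≈ 19.990 mm ≈ 20.0 mm.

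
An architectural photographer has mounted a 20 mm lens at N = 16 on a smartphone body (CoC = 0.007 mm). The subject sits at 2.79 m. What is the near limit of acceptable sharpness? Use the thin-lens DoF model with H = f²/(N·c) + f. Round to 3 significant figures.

1.57 m

Hyperfocal distance H = f²/(N·c) + f = 20²/(16 × 0.007) + 20 = 400/0.112 + 20 ≈ 3591.4 mm ≈ 3.591 m.
Near limit Dn = s·(H − f)/(H + s − 2f) = 2790 × (3591.4 − 20) / (3591.4 + 2790 − 2 × 20) = 2790 × 3571.4 / 6341.4 ≈ 1571.3 mm ≈ 1.57 m.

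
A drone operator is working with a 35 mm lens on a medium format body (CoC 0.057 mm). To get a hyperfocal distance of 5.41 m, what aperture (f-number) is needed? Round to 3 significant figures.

f/4

Rearrange H = f²/(N·c) + f for N: N = f² / ((H − f)·c).
N = 35² / ((5410 − 35) × 0.057) = 1225 / 306.4 ≈ 4.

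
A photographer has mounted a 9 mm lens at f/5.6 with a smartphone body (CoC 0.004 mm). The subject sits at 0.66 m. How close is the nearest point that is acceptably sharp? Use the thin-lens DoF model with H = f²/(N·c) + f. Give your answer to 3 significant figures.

Hyperfocal distance H = f²/(N·c) + f = 9²/(5.6 × 0.004) + 9 = 81/0.0224 + 9 ≈ 3625.1 mm ≈ 3.625 m.
Near limit Dn = s·(H − f)/(H + s − 2f) = 660 × (3625.1 − 9) / (3625.1 + 660 − 2 × 9) = 660 × 3616.1 / 4267.1 ≈ 559.31 mm ≈ 0.559 m.

0.559 m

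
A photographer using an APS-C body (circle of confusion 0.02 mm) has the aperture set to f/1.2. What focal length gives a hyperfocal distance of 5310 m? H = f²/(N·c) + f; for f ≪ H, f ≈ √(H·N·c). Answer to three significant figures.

From H = f²/(N·c) + f, with f ≪ H: f ≈ √(H·N·c) = √(5310000 × 1.2 × 0.02) = √127440 ≈ 357.0 mm.
The +f correction barely moves this — solving exactly, f² + N·c·f − N·c·H = 0 ⇒ f = (−N·c + √((N·c)² + 4·N·c·H))/2 = (−0.024 + √509760)/2 ≈ 356.98 mm, so f ≈ 357 mm.

357 mm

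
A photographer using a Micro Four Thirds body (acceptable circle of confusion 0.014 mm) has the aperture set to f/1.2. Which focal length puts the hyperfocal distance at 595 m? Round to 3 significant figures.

100 mm

From H = f²/(N·c) + f, with f ≪ H: f ≈ √(H·N·c) = √(595000 × 1.2 × 0.014) = √9996.0 ≈ 99.98 mm.
The +f correction barely moves this — solving exactly, f² + N·c·f − N·c·H = 0 ⇒ f = (−N·c + √((N·c)² + 4·N·c·H))/2 = (−0.0168 + √39984)/2 ≈ 99.972 mm, so f ≈ 100 mm.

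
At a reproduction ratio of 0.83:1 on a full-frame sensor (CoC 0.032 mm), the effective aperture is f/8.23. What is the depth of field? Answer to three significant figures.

At magnification m, DoF ≈ 2·N_eff·c/m² = 2 × 8.23 × 0.032 / 0.83² = 0.5267 / 0.6889 ≈ 0.765 mm.

0.765 mm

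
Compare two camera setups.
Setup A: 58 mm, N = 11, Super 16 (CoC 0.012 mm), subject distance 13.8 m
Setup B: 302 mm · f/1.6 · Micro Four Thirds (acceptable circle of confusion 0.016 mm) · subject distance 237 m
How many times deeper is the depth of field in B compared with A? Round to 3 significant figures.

1.51

Setup A: H = 58²/(11×0.012) + 58 ≈ 25542.8 mm; DoF = Df − Dn = 29949 − 8966 ≈ 20983 mm.
Setup B: H = 302²/(1.6×0.016) + 302 ≈ 3562958.2 mm; DoF = Df − Dn = 253867 − 222235 ≈ 31632 mm.
Ratio = 31632 / 20983 ≈ 1.51.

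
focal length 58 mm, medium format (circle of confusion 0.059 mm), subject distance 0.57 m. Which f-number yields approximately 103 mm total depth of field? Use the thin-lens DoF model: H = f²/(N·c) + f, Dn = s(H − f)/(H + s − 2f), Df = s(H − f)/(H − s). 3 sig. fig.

Write h = H − f = f²/(N·c). The thin-lens limits are Dn = s·h/(h + (s−f)) and Df = s·h/(h − (s−f)), so DoF = Df − Dn = 2·s·(s−f)·h / (h² − (s−f)²).
That is a quadratic in h: DoF·h² − 2·s·(s−f)·h − DoF·(s−f)² = 0 ⇒ h = (s−f)·(s + √(s² + DoF²)) / DoF = 512 × (570 + √(570² + 103²)) / 103 = 512 × (570 + 579.231) / 103 ≈ 5712.7 mm.
Then N = f²/(c·h) = 58² / (0.059 × 5712.7) = 3364 / 337.05 ≈ 9.98.

f/9.98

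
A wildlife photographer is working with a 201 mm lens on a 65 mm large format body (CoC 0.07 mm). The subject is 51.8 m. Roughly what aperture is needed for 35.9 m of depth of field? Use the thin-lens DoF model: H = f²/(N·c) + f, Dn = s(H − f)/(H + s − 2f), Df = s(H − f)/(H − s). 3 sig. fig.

Write h = H − f = f²/(N·c). The thin-lens limits are Dn = s·h/(h + (s−f)) and Df = s·h/(h − (s−f)), so DoF = Df − Dn = 2·s·(s−f)·h / (h² − (s−f)²).
That is a quadratic in h: DoF·h² − 2·s·(s−f)·h − DoF·(s−f)² = 0 ⇒ h = (s−f)·(s + √(s² + DoF²)) / DoF = 51599 × (51800 + √(51800² + 35900²)) / 35900 = 51599 × (51800 + 63024.2) / 35900 ≈ 165037 mm.
Then N = f²/(c·h) = 201² / (0.07 × 165037) = 40401 / 11553 ≈ 3.50.

f/3.50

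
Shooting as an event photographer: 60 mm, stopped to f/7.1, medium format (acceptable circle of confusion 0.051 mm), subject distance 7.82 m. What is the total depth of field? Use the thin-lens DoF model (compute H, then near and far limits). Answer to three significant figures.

31.2 m

Hyperfocal distance H = f²/(N·c) + f = 60²/(7.1 × 0.051) + 60 = 3600/0.3621 + 60 ≈ 10002.0 mm ≈ 10.00 m.
Near limit Dn = s·(H − f)/(H + s − 2f) = 7820 × (10002.0 − 60) / (10002.0 + 7820 − 2 × 60) = 7820 × 9942.0 / 17702.0 ≈ 4392 mm.
Far limit Df = s·(H − f)/(H − s) = 7820 × (10002.0 − 60) / (10002.0 − 7820) = 7820 × 9942.0 / 2182.0 ≈ 35631 mm.
Depth of field = Df − Dn = 35631 − 4392 ≈ 31239 mm ≈ 31.2 m.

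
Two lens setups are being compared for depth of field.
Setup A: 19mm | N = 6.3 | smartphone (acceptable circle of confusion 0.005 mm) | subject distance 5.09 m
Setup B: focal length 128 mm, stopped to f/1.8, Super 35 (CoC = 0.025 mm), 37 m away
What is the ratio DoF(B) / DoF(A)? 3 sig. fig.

1.35

Setup A: H = 19²/(6.3×0.005) + 19 ≈ 11479.3 mm; DoF = Df − Dn = 9129.8 − 3528.6 ≈ 5601.2 mm.
Setup B: H = 128²/(1.8×0.025) + 128 ≈ 364216.9 mm; DoF = Df − Dn = 41169.3 − 33597.5 ≈ 7571.8 mm.
Ratio = 7571.8 / 5601.2 ≈ 1.35.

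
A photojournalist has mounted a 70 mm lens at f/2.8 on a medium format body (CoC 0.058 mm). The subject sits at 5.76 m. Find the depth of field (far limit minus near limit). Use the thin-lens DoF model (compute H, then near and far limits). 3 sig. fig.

Hyperfocal distance H = f²/(N·c) + f = 70²/(2.8 × 0.058) + 70 = 4900/0.1624 + 70 ≈ 30242.4 mm ≈ 30.24 m.
Near limit Dn = s·(H − f)/(H + s − 2f) = 5760 × (30242.4 − 70) / (30242.4 + 5760 − 2 × 70) = 5760 × 30172.4 / 35862.4 ≈ 4846.1 mm.
Far limit Df = s·(H − f)/(H − s) = 5760 × (30242.4 − 70) / (30242.4 − 5760) = 5760 × 30172.4 / 24482.4 ≈ 7098.7 mm.
Depth of field = Df − Dn = 7098.7 − 4846.1 ≈ 2252.6 mm ≈ 2.25 m.

2.25 m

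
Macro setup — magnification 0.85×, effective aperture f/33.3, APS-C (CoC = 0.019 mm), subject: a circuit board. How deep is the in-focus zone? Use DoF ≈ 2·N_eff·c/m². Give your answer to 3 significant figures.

1.75 mm

At magnification m, DoF ≈ 2·N_eff·c/m² = 2 × 33.3 × 0.019 / 0.85² = 1.265 / 0.7225 ≈ 1.75 mm.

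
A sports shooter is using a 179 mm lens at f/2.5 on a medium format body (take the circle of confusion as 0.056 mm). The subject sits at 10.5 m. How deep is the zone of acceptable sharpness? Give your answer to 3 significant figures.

0.949 m

Hyperfocal distance H = f²/(N·c) + f = 179²/(2.5 × 0.056) + 179 = 32041/0.14 + 179 ≈ 229043.3 mm ≈ 229.0 m.
Near limit Dn = s·(H − f)/(H + s − 2f) = 10500 × (229043.3 − 179) / (229043.3 + 10500 − 2 × 179) = 10500 × 228864.3 / 239185.3 ≈ 10046.92 mm.
Far limit Df = s·(H − f)/(H − s) = 10500 × (229043.3 − 179) / (229043.3 − 10500) = 10500 × 228864.3 / 218543.3 ≈ 10995.88 mm.
Depth of field = Df − Dn = 10995.88 − 10046.92 ≈ 948.96 mm ≈ 0.949 m.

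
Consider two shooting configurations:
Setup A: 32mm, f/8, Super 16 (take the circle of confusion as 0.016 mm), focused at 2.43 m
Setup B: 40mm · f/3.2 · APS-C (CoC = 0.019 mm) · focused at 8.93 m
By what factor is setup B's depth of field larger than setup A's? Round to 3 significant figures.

Setup A: H = 32²/(8×0.016) + 32 ≈ 8032.0 mm; DoF = Df − Dn = 3470.2 − 1869.6 ≈ 1600.6 mm.
Setup B: H = 40²/(3.2×0.019) + 40 ≈ 26355.8 mm; DoF = Df − Dn = 13485.8 − 6675.0 ≈ 6810.8 mm.
Ratio = 6810.8 / 1600.6 ≈ 4.26.

4.26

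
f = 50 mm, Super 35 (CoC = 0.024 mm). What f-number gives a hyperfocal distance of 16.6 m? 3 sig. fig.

Rearrange H = f²/(N·c) + f for N: N = f² / ((H − f)·c).
N = 50² / ((16600 − 50) × 0.024) = 2500 / 397.2 ≈ 6.29.

f/6.29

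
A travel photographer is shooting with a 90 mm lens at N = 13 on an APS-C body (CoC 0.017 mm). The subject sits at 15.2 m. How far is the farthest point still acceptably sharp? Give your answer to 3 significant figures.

25.9 m

Hyperfocal distance H = f²/(N·c) + f = 90²/(13 × 0.017) + 90 = 8100/0.221 + 90 ≈ 36741.6 mm ≈ 36.74 m.
Far limit Df = s·(H − f)/(H − s) = 15200 × (36741.6 − 90) / (36741.6 − 15200) = 15200 × 36651.6 / 21541.6 ≈ 25862 mm ≈ 25.9 m.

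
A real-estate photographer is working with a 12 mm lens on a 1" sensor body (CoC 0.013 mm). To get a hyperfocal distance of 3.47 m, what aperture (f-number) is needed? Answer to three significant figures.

f/3.20

Rearrange H = f²/(N·c) + f for N: N = f² / ((H − f)·c).
N = 12² / ((3470 − 12) × 0.013) = 144 / 44.95 ≈ 3.20.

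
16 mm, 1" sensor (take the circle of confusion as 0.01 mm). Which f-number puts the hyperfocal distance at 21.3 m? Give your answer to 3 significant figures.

Rearrange H = f²/(N·c) + f for N: N = f² / ((H − f)·c).
N = 16² / ((21300 − 16) × 0.01) = 256 / 212.8 ≈ 1.20.

f/1.20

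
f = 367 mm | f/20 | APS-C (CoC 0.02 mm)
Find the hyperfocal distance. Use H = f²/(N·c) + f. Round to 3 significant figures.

337 m

Hyperfocal distance H = f²/(N·c) + f = 367²/(20 × 0.02) + 367 = 134689/0.4 + 367 ≈ 337089.5 mm ≈ 337 m.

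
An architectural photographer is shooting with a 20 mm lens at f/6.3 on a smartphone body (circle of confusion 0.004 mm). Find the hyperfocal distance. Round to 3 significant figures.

Hyperfocal distance H = f²/(N·c) + f = 20²/(6.3 × 0.004) + 20 = 400/0.0252 + 20 ≈ 15893.0 mm ≈ 15.9 m.

15.9 m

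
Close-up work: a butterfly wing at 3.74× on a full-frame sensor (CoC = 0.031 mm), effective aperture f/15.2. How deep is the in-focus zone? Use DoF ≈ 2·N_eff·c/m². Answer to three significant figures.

At magnification m, DoF ≈ 2·N_eff·c/m² = 2 × 15.2 × 0.031 / 3.74² = 0.9424 / 13.99 ≈ 0.0674 mm.

0.0674 mm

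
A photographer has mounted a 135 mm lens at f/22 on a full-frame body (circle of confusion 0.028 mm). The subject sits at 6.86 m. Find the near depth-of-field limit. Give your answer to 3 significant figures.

5.59 m

Hyperfocal distance H = f²/(N·c) + f = 135²/(22 × 0.028) + 135 = 18225/0.616 + 135 ≈ 29721.0 mm ≈ 29.72 m.
Near limit Dn = s·(H − f)/(H + s − 2f) = 6860 × (29721.0 − 135) / (29721.0 + 6860 − 2 × 135) = 6860 × 29586.0 / 36311.0 ≈ 5589.5 mm ≈ 5.59 m.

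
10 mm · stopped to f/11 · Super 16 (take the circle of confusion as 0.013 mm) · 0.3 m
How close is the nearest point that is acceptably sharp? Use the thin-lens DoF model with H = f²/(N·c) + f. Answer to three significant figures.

212 mm

Hyperfocal distance H = f²/(N·c) + f = 10²/(11 × 0.013) + 10 = 100/0.143 + 10 ≈ 709.3 mm ≈ 0.709 m.
Near limit Dn = s·(H − f)/(H + s − 2f) = 300 × (709.3 − 10) / (709.3 + 300 − 2 × 10) = 300 × 699.3 / 989.3 ≈ 212.06 mm.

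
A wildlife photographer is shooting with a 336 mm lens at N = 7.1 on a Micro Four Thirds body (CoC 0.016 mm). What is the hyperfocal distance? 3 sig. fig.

Hyperfocal distance H = f²/(N·c) + f = 336²/(7.1 × 0.016) + 336 = 112896/0.1136 + 336 ≈ 994138.8 mm ≈ 994 m.

994 m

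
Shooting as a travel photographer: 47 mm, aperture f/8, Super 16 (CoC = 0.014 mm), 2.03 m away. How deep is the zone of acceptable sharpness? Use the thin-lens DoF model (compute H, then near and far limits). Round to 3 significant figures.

412 mm

Hyperfocal distance H = f²/(N·c) + f = 47²/(8 × 0.014) + 47 = 2209/0.112 + 47 ≈ 19770.2 mm ≈ 19.77 m.
Near limit Dn = s·(H − f)/(H + s − 2f) = 2030 × (19770.2 − 47) / (19770.2 + 2030 − 2 × 47) = 2030 × 19723.2 / 21706.2 ≈ 1844.55 mm.
Far limit Df = s·(H − f)/(H − s) = 2030 × (19770.2 − 47) / (19770.2 − 2030) = 2030 × 19723.2 / 17740.2 ≈ 2256.91 mm.
Depth of field = Df − Dn = 2256.91 − 1844.55 ≈ 412.36 mm.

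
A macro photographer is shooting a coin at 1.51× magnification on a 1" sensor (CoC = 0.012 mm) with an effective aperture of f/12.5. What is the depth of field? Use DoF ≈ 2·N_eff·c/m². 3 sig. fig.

At magnification m, DoF ≈ 2·N_eff·c/m² = 2 × 12.5 × 0.012 / 1.51² = 0.3 / 2.28 ≈ 0.132 mm.

0.132 mm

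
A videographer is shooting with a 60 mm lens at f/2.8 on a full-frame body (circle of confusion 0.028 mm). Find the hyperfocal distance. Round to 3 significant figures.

46.0 m

Hyperfocal distance H = f²/(N·c) + f = 60²/(2.8 × 0.028) + 60 = 3600/0.0784 + 60 ≈ 45978.4 mm ≈ 46.0 m.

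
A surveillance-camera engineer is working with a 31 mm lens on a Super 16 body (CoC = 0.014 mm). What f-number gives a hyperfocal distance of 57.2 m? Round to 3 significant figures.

f/1.20

Rearrange H = f²/(N·c) + f for N: N = f² / ((H − f)·c).
N = 31² / ((57200 − 31) × 0.014) = 961 / 800.4 ≈ 1.20.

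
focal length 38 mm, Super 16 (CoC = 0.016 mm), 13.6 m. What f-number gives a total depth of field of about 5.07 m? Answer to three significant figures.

f/1.20

Write h = H − f = f²/(N·c). The thin-lens limits are Dn = s·h/(h + (s−f)) and Df = s·h/(h − (s−f)), so DoF = Df − Dn = 2·s·(s−f)·h / (h² − (s−f)²).
That is a quadratic in h: DoF·h² − 2·s·(s−f)·h − DoF·(s−f)² = 0 ⇒ h = (s−f)·(s + √(s² + DoF²)) / DoF = 13562 × (13600 + √(13600² + 5070²)) / 5070 = 13562 × (13600 + 14514.3) / 5070 ≈ 75204 mm.
Then N = f²/(c·h) = 38² / (0.016 × 75204) = 1444 / 1203.3 ≈ 1.20.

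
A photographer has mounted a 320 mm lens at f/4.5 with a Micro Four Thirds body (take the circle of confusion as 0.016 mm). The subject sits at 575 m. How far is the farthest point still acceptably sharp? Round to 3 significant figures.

965 m

Hyperfocal distance H = f²/(N·c) + f = 320²/(4.5 × 0.016) + 320 = 102400/0.072 + 320 ≈ 1422542.2 mm ≈ 1423 m.
Far limit Df = s·(H − f)/(H − s) = 575000 × (1422542.2 − 320) / (1422542.2 − 575000) = 575000 × 1422222.2 / 847542.2 ≈ 964881 mm ≈ 965 m.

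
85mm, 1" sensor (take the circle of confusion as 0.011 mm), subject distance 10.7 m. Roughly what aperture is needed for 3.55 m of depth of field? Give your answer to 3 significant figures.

f/10

Write h = H − f = f²/(N·c). The thin-lens limits are Dn = s·h/(h + (s−f)) and Df = s·h/(h − (s−f)), so DoF = Df − Dn = 2·s·(s−f)·h / (h² − (s−f)²).
That is a quadratic in h: DoF·h² − 2·s·(s−f)·h − DoF·(s−f)² = 0 ⇒ h = (s−f)·(s + √(s² + DoF²)) / DoF = 10615 × (10700 + √(10700² + 3550²)) / 3550 = 10615 × (10700 + 11273.5) / 3550 ≈ 65704 mm.
Then N = f²/(c·h) = 85² / (0.011 × 65704) = 7225 / 722.74 ≈ 10.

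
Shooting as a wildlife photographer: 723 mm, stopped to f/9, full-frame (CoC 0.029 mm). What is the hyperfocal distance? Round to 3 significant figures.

Hyperfocal distance H = f²/(N·c) + f = 723²/(9 × 0.029) + 723 = 522729/0.261 + 723 ≈ 2003516.1 mm ≈ 2000 m.

2000 m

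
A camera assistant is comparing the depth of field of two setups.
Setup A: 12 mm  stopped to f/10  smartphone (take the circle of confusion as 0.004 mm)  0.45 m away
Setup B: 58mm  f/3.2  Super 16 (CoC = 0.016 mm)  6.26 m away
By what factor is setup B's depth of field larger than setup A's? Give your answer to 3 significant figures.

10.7

Setup A: H = 12²/(10×0.004) + 12 ≈ 3612.0 mm; DoF = Df − Dn = 512.33 − 401.19 ≈ 111.14 mm.
Setup B: H = 58²/(3.2×0.016) + 58 ≈ 65761.1 mm; DoF = Df − Dn = 6912.5 − 5720.1 ≈ 1192.4 mm.
Ratio = 1192.4 / 111.14 ≈ 10.7.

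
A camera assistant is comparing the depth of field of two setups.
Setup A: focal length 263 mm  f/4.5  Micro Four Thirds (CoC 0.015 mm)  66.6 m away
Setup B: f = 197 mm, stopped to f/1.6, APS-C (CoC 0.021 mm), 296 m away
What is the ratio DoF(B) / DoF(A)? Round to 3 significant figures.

18.7

Setup A: H = 263²/(4.5×0.015) + 263 ≈ 1024988.9 mm; DoF = Df − Dn = 71209.9 − 62550.7 ≈ 8659.2 mm.
Setup B: H = 197²/(1.6×0.021) + 197 ≈ 1155226.8 mm; DoF = Df − Dn = 397903 − 235650 ≈ 162253 mm.
Ratio = 162253 / 8659.2 ≈ 18.7.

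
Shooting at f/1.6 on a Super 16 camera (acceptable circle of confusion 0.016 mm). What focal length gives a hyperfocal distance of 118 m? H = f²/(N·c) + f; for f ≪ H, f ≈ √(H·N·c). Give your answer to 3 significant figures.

From H = f²/(N·c) + f, with f ≪ H: f ≈ √(H·N·c) = √(118000 × 1.6 × 0.016) = √3020.8 ≈ 54.96 mm.
Exact: f² + N·c·f − N·c·H = 0 ⇒ f = (−N·c + √((N·c)² + 4·N·c·H))/2 = (−0.0256 + √12083)/2 ≈ 54.949 mm ≈ 54.9 mm.

54.9 mm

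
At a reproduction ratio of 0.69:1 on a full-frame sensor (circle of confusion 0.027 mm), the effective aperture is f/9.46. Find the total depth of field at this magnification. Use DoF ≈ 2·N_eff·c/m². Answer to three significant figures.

1.07 mm

At magnification m, DoF ≈ 2·N_eff·c/m² = 2 × 9.46 × 0.027 / 0.69² = 0.5108 / 0.4761 ≈ 1.07 mm.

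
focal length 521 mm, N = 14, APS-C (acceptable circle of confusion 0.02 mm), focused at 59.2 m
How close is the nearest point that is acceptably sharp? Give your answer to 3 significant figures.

Hyperfocal distance H = f²/(N·c) + f = 521²/(14 × 0.02) + 521 = 271441/0.28 + 521 ≈ 969953.1 mm ≈ 970.0 m.
Near limit Dn = s·(H − f)/(H + s − 2f) = 59200 × (969953.1 − 521) / (969953.1 + 59200 − 2 × 521) = 59200 × 969432.1 / 1028111.1 ≈ 55821 mm ≈ 55.8 m.

55.8 m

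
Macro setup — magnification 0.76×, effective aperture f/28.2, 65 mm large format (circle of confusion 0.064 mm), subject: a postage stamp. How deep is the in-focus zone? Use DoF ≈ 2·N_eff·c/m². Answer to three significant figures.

At magnification m, DoF ≈ 2·N_eff·c/m² = 2 × 28.2 × 0.064 / 0.76² = 3.61 / 0.5776 ≈ 6.25 mm.

6.25 mm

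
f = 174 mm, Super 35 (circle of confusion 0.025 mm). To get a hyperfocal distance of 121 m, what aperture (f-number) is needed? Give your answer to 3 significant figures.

Rearrange H = f²/(N·c) + f for N: N = f² / ((H − f)·c).
N = 174² / ((121000 − 174) × 0.025) = 30276 / 3021 ≈ 10.

f/10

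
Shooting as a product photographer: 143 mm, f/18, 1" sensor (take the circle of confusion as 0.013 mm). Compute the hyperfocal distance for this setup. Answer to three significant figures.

Hyperfocal distance H = f²/(N·c) + f = 143²/(18 × 0.013) + 143 = 20449/0.234 + 143 ≈ 87531.9 mm ≈ 87.5 m.

87.5 m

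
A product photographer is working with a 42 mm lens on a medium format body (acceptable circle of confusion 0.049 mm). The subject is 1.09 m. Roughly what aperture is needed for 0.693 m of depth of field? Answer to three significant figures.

f/10

Write h = H − f = f²/(N·c). The thin-lens limits are Dn = s·h/(h + (s−f)) and Df = s·h/(h − (s−f)), so DoF = Df − Dn = 2·s·(s−f)·h / (h² − (s−f)²).
That is a quadratic in h: DoF·h² − 2·s·(s−f)·h − DoF·(s−f)² = 0 ⇒ h = (s−f)·(s + √(s² + DoF²)) / DoF = 1048 × (1090 + √(1090² + 693²)) / 693 = 1048 × (1090 + 1291.65) / 693 ≈ 3601.7 mm.
Then N = f²/(c·h) = 42² / (0.049 × 3601.7) = 1764 / 176.48 ≈ 10.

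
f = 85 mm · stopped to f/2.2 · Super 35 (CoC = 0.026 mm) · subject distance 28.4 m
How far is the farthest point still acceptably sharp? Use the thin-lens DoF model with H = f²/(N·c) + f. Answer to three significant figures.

36.6 m

Hyperfocal distance H = f²/(N·c) + f = 85²/(2.2 × 0.026) + 85 = 7225/0.0572 + 85 ≈ 126396.2 mm ≈ 126.4 m.
Far limit Df = s·(H − f)/(H − s) = 28400 × (126396.2 − 85) / (126396.2 − 28400) = 28400 × 126311.2 / 97996.2 ≈ 36606 mm ≈ 36.6 m.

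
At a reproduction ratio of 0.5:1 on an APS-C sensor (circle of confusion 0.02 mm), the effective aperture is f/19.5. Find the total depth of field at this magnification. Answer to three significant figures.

3.12 mm

At magnification m, DoF ≈ 2·N_eff·c/m² = 2 × 19.5 × 0.02 / 0.5² = 0.78 / 0.25 ≈ 3.12 mm.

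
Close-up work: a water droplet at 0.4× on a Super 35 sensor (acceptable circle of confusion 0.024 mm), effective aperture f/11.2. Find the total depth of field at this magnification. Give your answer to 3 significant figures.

At magnification m, DoF ≈ 2·N_eff·c/m² = 2 × 11.2 × 0.024 / 0.4² = 0.5376 / 0.16 ≈ 3.36 mm.

3.36 mm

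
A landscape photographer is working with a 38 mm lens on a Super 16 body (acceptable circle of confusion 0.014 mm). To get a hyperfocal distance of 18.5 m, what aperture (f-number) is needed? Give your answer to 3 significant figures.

f/5.59

Rearrange H = f²/(N·c) + f for N: N = f² / ((H − f)·c).
N = 38² / ((18500 − 38) × 0.014) = 1444 / 258.5 ≈ 5.59.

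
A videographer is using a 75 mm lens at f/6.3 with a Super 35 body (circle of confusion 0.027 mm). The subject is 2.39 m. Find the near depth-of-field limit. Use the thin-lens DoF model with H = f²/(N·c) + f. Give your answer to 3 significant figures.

2.23 m

Hyperfocal distance H = f²/(N·c) + f = 75²/(6.3 × 0.027) + 75 = 5625/0.1701 + 75 ≈ 33143.8 mm ≈ 33.14 m.
Near limit Dn = s·(H − f)/(H + s − 2f) = 2390 × (33143.8 − 75) / (33143.8 + 2390 − 2 × 75) = 2390 × 33068.8 / 35383.8 ≈ 2233.6 mm ≈ 2.23 m.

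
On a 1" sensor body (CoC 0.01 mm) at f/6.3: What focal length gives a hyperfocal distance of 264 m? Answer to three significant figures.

129 mm

From H = f²/(N·c) + f, with f ≪ H: f ≈ √(H·N·c) = √(264000 × 6.3 × 0.01) = √16632 ≈ 129.0 mm.
The +f correction barely moves this — solving exactly, f² + N·c·f − N·c·H = 0 ⇒ f = (−N·c + √((N·c)² + 4·N·c·H))/2 = (−0.063 + √66528)/2 ≈ 128.93 mm, so f ≈ 129 mm.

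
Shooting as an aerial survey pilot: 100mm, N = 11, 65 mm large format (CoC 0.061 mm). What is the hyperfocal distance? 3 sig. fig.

15.0 m

Hyperfocal distance H = f²/(N·c) + f = 100²/(11 × 0.061) + 100 = 10000/0.671 + 100 ≈ 15003.1 mm ≈ 15.0 m.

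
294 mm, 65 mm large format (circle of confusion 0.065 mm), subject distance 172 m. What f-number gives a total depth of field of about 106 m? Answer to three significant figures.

f/2.19

Write h = H − f = f²/(N·c). The thin-lens limits are Dn = s·h/(h + (s−f)) and Df = s·h/(h − (s−f)), so DoF = Df − Dn = 2·s·(s−f)·h / (h² − (s−f)²).
That is a quadratic in h: DoF·h² − 2·s·(s−f)·h − DoF·(s−f)² = 0 ⇒ h = (s−f)·(s + √(s² + DoF²)) / DoF = 171706 × (172000 + √(172000² + 106000²)) / 106000 = 171706 × (172000 + 202040) / 106000 ≈ 605895 mm.
Then N = f²/(c·h) = 294² / (0.065 × 605895) = 86436 / 39383 ≈ 2.19.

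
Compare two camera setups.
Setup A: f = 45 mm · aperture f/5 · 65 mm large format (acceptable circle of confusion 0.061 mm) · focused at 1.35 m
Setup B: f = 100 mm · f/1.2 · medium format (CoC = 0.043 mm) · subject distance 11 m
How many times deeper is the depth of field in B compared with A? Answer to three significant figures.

2.25

Setup A: H = 45²/(5×0.061) + 45 ≈ 6684.3 mm; DoF = Df − Dn = 1680.27 − 1128.24 ≈ 552.03 mm.
Setup B: H = 100²/(1.2×0.043) + 100 ≈ 193898.4 mm; DoF = Df − Dn = 11655.6 − 10414.3 ≈ 1241.3 mm.
Ratio = 1241.3 / 552.03 ≈ 2.25.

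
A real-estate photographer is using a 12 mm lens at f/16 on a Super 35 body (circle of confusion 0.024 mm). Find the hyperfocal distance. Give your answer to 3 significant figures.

387 mm

Hyperfocal distance H = f²/(N·c) + f = 12²/(16 × 0.024) + 12 = 144/0.384 + 12 ≈ 387.0 mm ≈ 0.387 m.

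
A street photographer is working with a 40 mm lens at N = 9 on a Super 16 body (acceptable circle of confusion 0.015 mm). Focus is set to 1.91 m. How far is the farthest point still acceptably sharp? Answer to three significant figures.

Hyperfocal distance H = f²/(N·c) + f = 40²/(9 × 0.015) + 40 = 1600/0.135 + 40 ≈ 11891.9 mm ≈ 11.89 m.
Far limit Df = s·(H − f)/(H − s) = 1910 × (11891.9 − 40) / (11891.9 − 1910) = 1910 × 11851.9 / 9981.9 ≈ 2267.8 mm ≈ 2.27 m.

2.27 m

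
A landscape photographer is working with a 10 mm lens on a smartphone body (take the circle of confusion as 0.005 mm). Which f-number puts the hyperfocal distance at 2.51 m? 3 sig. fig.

f/8

Rearrange H = f²/(N·c) + f for N: N = f² / ((H − f)·c).
N = 10² / ((2510 − 10) × 0.005) = 100 / 12.50 ≈ 8.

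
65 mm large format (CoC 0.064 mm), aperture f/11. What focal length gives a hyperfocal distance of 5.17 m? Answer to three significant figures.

60.0 mm

From H = f²/(N·c) + f, with f ≪ H: f ≈ √(H·N·c) = √(5170 × 11 × 0.064) = √3639.7 ≈ 60.33 mm.
Exact: f² + N·c·f − N·c·H = 0 ⇒ f = (−N·c + √((N·c)² + 4·N·c·H))/2 = (−0.704 + √14559)/2 ≈ 59.979 mm ≈ 60.0 mm.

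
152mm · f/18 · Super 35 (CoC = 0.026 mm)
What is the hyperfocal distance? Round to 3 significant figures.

49.5 m

Hyperfocal distance H = f²/(N·c) + f = 152²/(18 × 0.026) + 152 = 23104/0.468 + 152 ≈ 49519.5 mm ≈ 49.5 m.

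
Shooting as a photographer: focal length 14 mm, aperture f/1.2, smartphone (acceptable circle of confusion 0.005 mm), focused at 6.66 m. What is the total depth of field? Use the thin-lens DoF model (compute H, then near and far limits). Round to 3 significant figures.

2.83 m

Hyperfocal distance H = f²/(N·c) + f = 14²/(1.2 × 0.005) + 14 = 196/0.006 + 14 ≈ 32680.7 mm ≈ 32.68 m.
Near limit Dn = s·(H − f)/(H + s − 2f) = 6660 × (32680.7 − 14) / (32680.7 + 6660 − 2 × 14) = 6660 × 32666.7 / 39312.7 ≈ 5534.1 mm.
Far limit Df = s·(H − f)/(H − s) = 6660 × (32680.7 − 14) / (32680.7 − 6660) = 6660 × 32666.7 / 26020.7 ≈ 8361.0 mm.
Depth of field = Df − Dn = 8361.0 − 5534.1 ≈ 2826.9 mm ≈ 2.83 m.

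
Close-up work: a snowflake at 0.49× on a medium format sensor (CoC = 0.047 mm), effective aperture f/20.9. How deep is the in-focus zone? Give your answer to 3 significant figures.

8.18 mm

At magnification m, DoF ≈ 2·N_eff·c/m² = 2 × 20.9 × 0.047 / 0.49² = 1.965 / 0.2401 ≈ 8.18 mm.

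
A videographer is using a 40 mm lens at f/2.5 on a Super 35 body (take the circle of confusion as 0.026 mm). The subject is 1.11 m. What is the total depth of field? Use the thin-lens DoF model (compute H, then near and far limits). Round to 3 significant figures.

96.7 mm

Hyperfocal distance H = f²/(N·c) + f = 40²/(2.5 × 0.026) + 40 = 1600/0.065 + 40 ≈ 24655.4 mm ≈ 24.66 m.
Near limit Dn = s·(H − f)/(H + s − 2f) = 1110 × (24655.4 − 40) / (24655.4 + 1110 − 2 × 40) = 1110 × 24615.4 / 25685.4 ≈ 1063.760 mm.
Far limit Df = s·(H − f)/(H − s) = 1110 × (24655.4 − 40) / (24655.4 − 1110) = 1110 × 24615.4 / 23545.4 ≈ 1160.443 mm.
Depth of field = Df − Dn = 1160.443 − 1063.760 ≈ 96.683 mm.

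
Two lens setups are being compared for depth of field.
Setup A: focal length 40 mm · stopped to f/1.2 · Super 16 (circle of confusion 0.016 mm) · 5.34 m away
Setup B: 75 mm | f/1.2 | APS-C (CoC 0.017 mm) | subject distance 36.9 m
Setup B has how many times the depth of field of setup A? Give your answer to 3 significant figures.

14.7

Setup A: H = 40²/(1.2×0.016) + 40 ≈ 83373.3 mm; DoF = Df − Dn = 5702.69 − 5020.68 ≈ 682.01 mm.
Setup B: H = 75²/(1.2×0.017) + 75 ≈ 275810.3 mm; DoF = Df − Dn = 42588 − 32553 ≈ 10035 mm.
Ratio = 10035 / 682.01 ≈ 14.7.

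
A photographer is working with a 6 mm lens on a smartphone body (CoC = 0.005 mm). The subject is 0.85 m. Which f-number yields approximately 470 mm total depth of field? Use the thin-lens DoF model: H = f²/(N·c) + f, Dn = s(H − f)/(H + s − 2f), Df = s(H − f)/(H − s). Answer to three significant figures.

Write h = H − f = f²/(N·c). The thin-lens limits are Dn = s·h/(h + (s−f)) and Df = s·h/(h − (s−f)), so DoF = Df − Dn = 2·s·(s−f)·h / (h² − (s−f)²).
That is a quadratic in h: DoF·h² − 2·s·(s−f)·h − DoF·(s−f)² = 0 ⇒ h = (s−f)·(s + √(s² + DoF²)) / DoF = 844 × (850 + √(850² + 470²)) / 470 = 844 × (850 + 971.288) / 470 ≈ 3270.6 mm.
Then N = f²/(c·h) = 6² / (0.005 × 3270.6) = 36 / 16.353 ≈ 2.20.

f/2.20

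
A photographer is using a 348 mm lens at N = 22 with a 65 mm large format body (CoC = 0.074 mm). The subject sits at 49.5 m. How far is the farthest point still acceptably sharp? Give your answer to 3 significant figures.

Hyperfocal distance H = f²/(N·c) + f = 348²/(22 × 0.074) + 348 = 121104/1.628 + 348 ≈ 74736.2 mm ≈ 74.74 m.
Far limit Df = s·(H − f)/(H − s) = 49500 × (74736.2 − 348) / (74736.2 − 49500) = 49500 × 74388.2 / 25236.2 ≈ 145910 mm ≈ 146 m.

146 m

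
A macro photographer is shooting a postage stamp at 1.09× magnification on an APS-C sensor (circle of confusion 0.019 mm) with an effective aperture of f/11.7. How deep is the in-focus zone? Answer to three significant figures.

0.374 mm

At magnification m, DoF ≈ 2·N_eff·c/m² = 2 × 11.7 × 0.019 / 1.09² = 0.4446 / 1.188 ≈ 0.374 mm.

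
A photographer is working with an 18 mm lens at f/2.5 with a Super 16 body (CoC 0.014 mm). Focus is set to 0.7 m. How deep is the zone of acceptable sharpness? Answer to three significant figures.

Hyperfocal distance H = f²/(N·c) + f = 18²/(2.5 × 0.014) + 18 = 324/0.035 + 18 ≈ 9275.1 mm ≈ 9.275 m.
Near limit Dn = s·(H − f)/(H + s − 2f) = 700 × (9275.1 − 18) / (9275.1 + 700 − 2 × 18) = 700 × 9257.1 / 9939.1 ≈ 651.97 mm.
Far limit Df = s·(H − f)/(H − s) = 700 × (9275.1 − 18) / (9275.1 − 700) = 700 × 9257.1 / 8575.1 ≈ 755.67 mm.
Depth of field = Df − Dn = 755.67 − 651.97 ≈ 103.70 mm.

104 mm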